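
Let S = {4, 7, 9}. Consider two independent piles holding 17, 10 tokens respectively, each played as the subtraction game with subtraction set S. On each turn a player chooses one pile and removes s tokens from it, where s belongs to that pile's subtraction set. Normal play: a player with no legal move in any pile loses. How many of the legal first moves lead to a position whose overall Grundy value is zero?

All piles use S = {4, 7, 9}:
G(0) = 0
G(1) = mex{} = 0
G(2) = mex{} = 0
G(3) = mex{} = 0
G(4) = mex{0} = 1
G(5) = mex{0} = 1
G(6) = mex{0} = 1
G(7) = mex{0,0} = 1
G(8) = mex{1,0} = 2
G(9) = mex{1,0,0} = 2
G(10) = mex{1,0,0} = 2
G(11) = mex{1,1,0} = 2
G(12) = mex{2,1,0} = 3
G(13) = mex{2,1,1} = 0
G(14) = mex{2,1,1} = 0
G(15) = mex{2,2,1} = 0
G(16) = mex{3,2,1} = 0
G(17) = mex{0,2,2} = 1
Pile A: G(17) = 1.
Pile B: G(10) = 2.
Combined Grundy value = 1 ⊕ 2 = 3.
A winning move leaves total XOR = 0, i.e. changes one component's Grundy value g to g ⊕ X where X is the current total.
Pile A: need g' = 1⊕3 = 2. Options: 17−4→G=0, 17−7→G=2, 17−9→G=2. Hits: 2.
Pile B: need g' = 2⊕3 = 1. Options: 10−4→G=1, 10−7→G=0, 10−9→G=0. Hits: 1.

3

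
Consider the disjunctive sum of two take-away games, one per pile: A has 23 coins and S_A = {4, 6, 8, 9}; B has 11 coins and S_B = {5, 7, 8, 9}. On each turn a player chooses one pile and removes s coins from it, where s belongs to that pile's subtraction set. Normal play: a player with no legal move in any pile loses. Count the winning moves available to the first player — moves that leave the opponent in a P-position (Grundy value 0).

Pile A, S = {4, 6, 8, 9}:
n :  0  1  2  3  4  5  6  7  8  9 10 11 12 13 14 15 16 17 18 19 20 21 22 23
G :  0  0  0  0  1  1  1  1  2  2  2  2  3  0  0  0  0  1  1  1  1  2  2  2
G_A(23) = 2.
Pile B, S = {5, 7, 8, 9}:
G(0) = 0
G(1) = mex{} = 0
G(2) = mex{} = 0
G(3) = mex{} = 0
G(4) = mex{} = 0
G(5) = mex{0} = 1
G(6) = mex{0} = 1
G(7) = mex{0,0} = 1
G(8) = mex{0,0,0} = 1
G(9) = mex{0,0,0,0} = 1
G(10) = mex{1,0,0,0} = 2
G(11) = mex{1,0,0,0} = 2
G_B(11) = 2.
Combined Grundy value = 2 ⊕ 2 = 0.
A winning move leaves total XOR = 0, i.e. changes one component's Grundy value g to g ⊕ X where X is the current total.
Pile A: target g' = 2⊕0 = 2, but every legal move changes the Grundy value (mex property), so 0 moves.
Pile B: target g' = 2⊕0 = 2, but every legal move changes the Grundy value (mex property), so 0 moves.

0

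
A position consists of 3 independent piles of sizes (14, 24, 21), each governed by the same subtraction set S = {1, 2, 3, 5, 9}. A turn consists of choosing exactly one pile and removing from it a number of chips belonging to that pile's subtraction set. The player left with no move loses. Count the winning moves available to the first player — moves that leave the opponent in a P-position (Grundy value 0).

7

All piles use S = {1, 2, 3, 5, 9}:
n :  0  1  2  3  4  5  6  7  8  9 10 11 12 13 14 15 16 17 18 19 20 21 22 23 24
G :  0  1  2  3  0  1  2  3  0  1  2  3  0  1  2  3  0  1  2  3  0  1  2  3  0
Pile A: G(14) = 2.
Pile B: G(24) = 0.
Pile C: G(21) = 1.
Combined Grundy value = 2 ⊕ 0 ⊕ 1 = 3.
A winning move leaves total XOR = 0, i.e. changes one component's Grundy value g to g ⊕ X where X is the current total.
Pile A: need g' = 2⊕3 = 1. Options: 14−1→G=1, 14−2→G=0, 14−3→G=3, 14−5→G=1, 14−9→G=1. Hits: 3.
Pile B: need g' = 0⊕3 = 3. Options: 24−1→G=3, 24−2→G=2, 24−3→G=1, 24−5→G=3, 24−9→G=3. Hits: 3.
Pile C: need g' = 1⊕3 = 2. Options: 21−1→G=0, 21−2→G=3, 21−3→G=2, 21−5→G=0, 21−9→G=0. Hits: 1.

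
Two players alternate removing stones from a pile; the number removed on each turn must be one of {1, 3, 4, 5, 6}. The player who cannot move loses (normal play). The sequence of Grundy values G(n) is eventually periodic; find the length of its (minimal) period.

G(0) = 0
G(1) = mex{0} = 1
G(2) = mex{1} = 0
G(3) = mex{0,0} = 1
G(4) = mex{1,1,0} = 2
G(5) = mex{2,0,1,0} = 3
G(6) = mex{3,1,0,1,0} = 2
G(7) = mex{2,2,1,0,1} = 3
G(8) = mex{3,3,2,1,0} = 4
G(9) = mex{4,2,3,2,1} = 0
G(10) = mex{0,3,2,3,2} = 1
G(11) = mex{1,4,3,2,3} = 0
G(12) = mex{0,0,4,3,2} = 1
G(13) = mex{1,1,0,4,3} = 2
G(14) = mex{2,0,1,0,4} = 3
G(15) = mex{3,1,0,1,0} = 2
G(16) = mex{2,2,1,0,1} = 3
G(17) = mex{3,3,2,1,0} = 4
G(18) = mex{4,2,3,2,1} = 0
G(19) = mex{0,3,2,3,2} = 1
G(n+9) = G(n) holds for n = 0,…,5 (a full window of length max(S) = 6), so the sequence is purely periodic with period 9.

9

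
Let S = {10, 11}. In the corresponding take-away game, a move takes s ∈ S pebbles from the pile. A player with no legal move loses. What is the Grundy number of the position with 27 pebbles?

0

G(0) = 0
G(1) = mex{} = 0
G(2) = mex{} = 0
G(3) = mex{} = 0
G(4) = mex{} = 0
G(5) = mex{} = 0
G(6) = mex{} = 0
G(7) = mex{} = 0
G(8) = mex{} = 0
G(9) = mex{} = 0
G(10) = mex{0} = 1
G(11) = mex{0,0} = 1
G(12) = mex{0,0} = 1
G(13) = mex{0,0} = 1
G(14) = mex{0,0} = 1
G(15) = mex{0,0} = 1
G(16) = mex{0,0} = 1
G(17) = mex{0,0} = 1
G(18) = mex{0,0} = 1
G(19) = mex{0,0} = 1
G(20) = mex{1,0} = 2
G(21) = mex{1,1} = 0
G(22) = mex{1,1} = 0
G(23) = mex{1,1} = 0
G(24) = mex{1,1} = 0
G(25) = mex{1,1} = 0
G(26) = mex{1,1} = 0
G(27) = mex{1,1} = 0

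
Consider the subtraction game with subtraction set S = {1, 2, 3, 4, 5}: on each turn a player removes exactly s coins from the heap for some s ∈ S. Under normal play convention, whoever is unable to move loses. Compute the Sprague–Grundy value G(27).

3

n :  0  1  2  3  4  5  6  7  8  9 10 11 12 13 14 15 16 17 18 19 20 21 22 23 24 25 26 27
G :  0  1  2  3  4  5  0  1  2  3  4  5  0  1  2  3  4  5  0  1  2  3  4  5  0  1  2  3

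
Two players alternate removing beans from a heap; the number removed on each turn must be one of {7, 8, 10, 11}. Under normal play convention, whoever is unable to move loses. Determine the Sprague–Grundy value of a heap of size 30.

G(0) = 0
G(1) = mex{} = 0
G(2) = mex{} = 0
G(3) = mex{} = 0
G(4) = mex{} = 0
G(5) = mex{} = 0
G(6) = mex{} = 0
G(7) = mex{0} = 1
G(8) = mex{0,0} = 1
G(9) = mex{0,0} = 1
G(10) = mex{0,0,0} = 1
G(11) = mex{0,0,0,0} = 1
G(12) = mex{0,0,0,0} = 1
G(13) = mex{0,0,0,0} = 1
G(14) = mex{1,0,0,0} = 2
G(15) = mex{1,1,0,0} = 2
G(16) = mex{1,1,0,0} = 2
G(17) = mex{1,1,1,0} = 2
G(18) = mex{1,1,1,1} = 0
G(19) = mex{1,1,1,1} = 0
G(20) = mex{1,1,1,1} = 0
G(21) = mex{2,1,1,1} = 0
G(22) = mex{2,2,1,1} = 0
G(23) = mex{2,2,1,1} = 0
G(24) = mex{2,2,2,1} = 0
G(25) = mex{0,2,2,2} = 1
G(26) = mex{0,0,2,2} = 1
G(27) = mex{0,0,2,2} = 1
G(28) = mex{0,0,0,2} = 1
G(29) = mex{0,0,0,0} = 1
G(30) = mex{0,0,0,0} = 1

1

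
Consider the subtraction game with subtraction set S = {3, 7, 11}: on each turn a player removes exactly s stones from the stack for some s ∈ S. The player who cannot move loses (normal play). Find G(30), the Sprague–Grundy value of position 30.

0

G(0) = 0
G(1) = mex{} = 0
G(2) = mex{} = 0
G(3) = mex{0} = 1
G(4) = mex{0} = 1
G(5) = mex{0} = 1
G(6) = mex{1} = 0
G(7) = mex{1,0} = 2
G(8) = mex{1,0} = 2
G(9) = mex{0,0} = 1
G(10) = mex{2,1} = 0
G(11) = mex{2,1,0} = 3
G(12) = mex{1,1,0} = 2
G(13) = mex{0,0,0} = 1
G(14) = mex{3,2,1} = 0
G(15) = mex{2,2,1} = 0
G(16) = mex{1,1,1} = 0
G(17) = mex{0,0,0} = 1
G(18) = mex{0,3,2} = 1
G(19) = mex{0,2,2} = 1
G(20) = mex{1,1,1} = 0
G(21) = mex{1,0,0} = 2
G(22) = mex{1,0,3} = 2
G(23) = mex{0,0,2} = 1
G(24) = mex{2,1,1} = 0
G(25) = mex{2,1,0} = 3
G(26) = mex{1,1,0} = 2
G(27) = mex{0,0,0} = 1
G(28) = mex{3,2,1} = 0
G(29) = mex{2,2,1} = 0
G(30) = mex{1,1,1} = 0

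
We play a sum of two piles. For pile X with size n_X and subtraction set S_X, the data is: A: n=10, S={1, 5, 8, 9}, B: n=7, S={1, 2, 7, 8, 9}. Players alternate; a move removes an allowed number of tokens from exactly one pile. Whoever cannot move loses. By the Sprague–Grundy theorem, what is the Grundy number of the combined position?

Pile A, S = {1, 5, 8, 9}:
n :  0  1  2  3  4  5  6  7  8  9 10
G :  0  1  0  1  0  1  0  1  2  3  2
G_A(10) = 2.
Pile B, S = {1, 2, 7, 8, 9}:
G(0) = 0
G(1) = mex{0} = 1
G(2) = mex{1,0} = 2
G(3) = mex{2,1} = 0
G(4) = mex{0,2} = 1
G(5) = mex{1,0} = 2
G(6) = mex{2,1} = 0
G(7) = mex{0,2,0} = 1
G_B(7) = 1.
Combined Grundy value = 2 ⊕ 1 = 3.

3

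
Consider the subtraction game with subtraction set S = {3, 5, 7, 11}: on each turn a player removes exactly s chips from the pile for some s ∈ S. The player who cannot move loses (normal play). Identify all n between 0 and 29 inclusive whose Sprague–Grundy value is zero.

0, 1, 2, 10, 14, 16, 18, 20, 22, 24, 26, 28

G(0) = 0
G(1) = mex{} = 0
G(2) = mex{} = 0
G(3) = mex{0} = 1
G(4) = mex{0} = 1
G(5) = mex{0,0} = 1
G(6) = mex{1,0} = 2
G(7) = mex{1,0,0} = 2
G(8) = mex{1,1,0} = 2
G(9) = mex{2,1,0} = 3
G(10) = mex{2,1,1} = 0
G(11) = mex{2,2,1,0} = 3
G(12) = mex{3,2,1,0} = 4
G(13) = mex{0,2,2,0} = 1
G(14) = mex{3,3,2,1} = 0
G(15) = mex{4,0,2,1} = 3
G(16) = mex{1,3,3,1} = 0
G(17) = mex{0,4,0,2} = 1
G(18) = mex{3,1,3,2} = 0
G(19) = mex{0,0,4,2} = 1
G(20) = mex{1,3,1,3} = 0
G(21) = mex{0,0,0,0} = 1
G(22) = mex{1,1,3,3} = 0
G(23) = mex{0,0,0,4} = 1
G(24) = mex{1,1,1,1} = 0
G(25) = mex{0,0,0,0} = 1
G(26) = mex{1,1,1,3} = 0
G(27) = mex{0,0,0,0} = 1
G(28) = mex{1,1,1,1} = 0
G(29) = mex{0,0,0,0} = 1
P-positions are exactly the n with G(n) = 0.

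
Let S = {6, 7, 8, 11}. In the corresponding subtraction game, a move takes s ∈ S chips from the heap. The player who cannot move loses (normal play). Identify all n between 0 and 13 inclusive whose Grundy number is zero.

0, 1, 2, 3, 4, 5

G(0) = 0
G(1) = mex{} = 0
G(2) = mex{} = 0
G(3) = mex{} = 0
G(4) = mex{} = 0
G(5) = mex{} = 0
G(6) = mex{0} = 1
G(7) = mex{0,0} = 1
G(8) = mex{0,0,0} = 1
G(9) = mex{0,0,0} = 1
G(10) = mex{0,0,0} = 1
G(11) = mex{0,0,0,0} = 1
G(12) = mex{1,0,0,0} = 2
G(13) = mex{1,1,0,0} = 2
P-positions are exactly the n with G(n) = 0.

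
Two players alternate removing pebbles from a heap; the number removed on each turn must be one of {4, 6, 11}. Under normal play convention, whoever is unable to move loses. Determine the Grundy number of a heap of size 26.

n :  0  1  2  3  4  5  6  7  8  9 10 11 12 13 14 15 16 17 18 19 20 21 22 23 24 25 26
G :  0  0  0  0  1  1  1  1  2  2  0  2  3  3  1  0  2  0  0  1  0  1  1  2  1  0  2

2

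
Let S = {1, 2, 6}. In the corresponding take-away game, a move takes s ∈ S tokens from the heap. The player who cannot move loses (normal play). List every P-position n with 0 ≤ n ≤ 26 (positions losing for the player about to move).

0, 3, 7, 10, 14, 17, 21, 24

G(0) = 0
G(1) = mex{0} = 1
G(2) = mex{1,0} = 2
G(3) = mex{2,1} = 0
G(4) = mex{0,2} = 1
G(5) = mex{1,0} = 2
G(6) = mex{2,1,0} = 3
G(7) = mex{3,2,1} = 0
G(8) = mex{0,3,2} = 1
G(9) = mex{1,0,0} = 2
G(10) = mex{2,1,1} = 0
G(11) = mex{0,2,2} = 1
G(12) = mex{1,0,3} = 2
G(13) = mex{2,1,0} = 3
G(14) = mex{3,2,1} = 0
G(15) = mex{0,3,2} = 1
G(16) = mex{1,0,0} = 2
G(17) = mex{2,1,1} = 0
G(18) = mex{0,2,2} = 1
G(19) = mex{1,0,3} = 2
G(20) = mex{2,1,0} = 3
G(21) = mex{3,2,1} = 0
G(22) = mex{0,3,2} = 1
G(23) = mex{1,0,0} = 2
G(24) = mex{2,1,1} = 0
G(25) = mex{0,2,2} = 1
G(26) = mex{1,0,3} = 2
P-positions are exactly the n with G(n) = 0.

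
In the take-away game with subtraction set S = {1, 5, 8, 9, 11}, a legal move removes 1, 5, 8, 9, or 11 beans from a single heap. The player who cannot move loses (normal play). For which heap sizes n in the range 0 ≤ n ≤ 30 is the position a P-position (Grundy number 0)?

0, 2, 4, 6, 16, 18, 20, 22

n :  0  1  2  3  4  5  6  7  8  9 10 11 12 13 14 15 16 17 18 19 20 21 22 23 24 25 26 27 28 29 30
G :  0  1  0  1  0  1  0  1  2  3  2  3  2  3  2  3  0  1  0  1  0  1  0  1  2  3  2  3  2  3  2
P-positions are exactly the n with G(n) = 0.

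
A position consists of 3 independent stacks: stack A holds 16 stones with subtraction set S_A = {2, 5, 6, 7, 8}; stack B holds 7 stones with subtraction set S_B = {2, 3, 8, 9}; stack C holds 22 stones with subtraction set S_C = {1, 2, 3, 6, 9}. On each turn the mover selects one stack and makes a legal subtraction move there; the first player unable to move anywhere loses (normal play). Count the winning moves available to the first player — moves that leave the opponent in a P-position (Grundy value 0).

Stack A, S = {2, 5, 6, 7, 8}:
n :  0  1  2  3  4  5  6  7  8  9 10 11 12 13 14 15 16
G :  0  0  1  1  0  2  1  3  2  2  3  3  4  0  0  1  1
G_A(16) = 1.
Stack B, S = {2, 3, 8, 9}:
G(0) = 0
G(1) = mex{} = 0
G(2) = mex{0} = 1
G(3) = mex{0,0} = 1
G(4) = mex{1,0} = 2
G(5) = mex{1,1} = 0
G(6) = mex{2,1} = 0
G(7) = mex{0,2} = 1
G_B(7) = 1.
Stack C, S = {1, 2, 3, 6, 9}:
G(0) = 0
G(1) = mex{0} = 1
G(2) = mex{1,0} = 2
G(3) = mex{2,1,0} = 3
G(4) = mex{3,2,1} = 0
G(5) = mex{0,3,2} = 1
G(6) = mex{1,0,3,0} = 2
G(7) = mex{2,1,0,1} = 3
G(8) = mex{3,2,1,2} = 0
G(9) = mex{0,3,2,3,0} = 1
G(10) = mex{1,0,3,0,1} = 2
G(11) = mex{2,1,0,1,2} = 3
G(12) = mex{3,2,1,2,3} = 0
G(13) = mex{0,3,2,3,0} = 1
G(14) = mex{1,0,3,0,1} = 2
G(15) = mex{2,1,0,1,2} = 3
G(16) = mex{3,2,1,2,3} = 0
G(17) = mex{0,3,2,3,0} = 1
G(18) = mex{1,0,3,0,1} = 2
G(19) = mex{2,1,0,1,2} = 3
G(20) = mex{3,2,1,2,3} = 0
G(21) = mex{0,3,2,3,0} = 1
G(22) = mex{1,0,3,0,1} = 2
G_C(22) = 2.
Combined Grundy value = 1 ⊕ 1 ⊕ 2 = 2.
A winning move leaves total XOR = 0, i.e. changes one component's Grundy value g to g ⊕ X where X is the current total.
Stack A: need g' = 1⊕2 = 3. Options: 16−2→G=0, 16−5→G=3, 16−6→G=3, 16−7→G=2, 16−8→G=2. Hits: 2.
Stack B: need g' = 1⊕2 = 3. Options: 7−2→G=0, 7−3→G=2. Hits: 0.
Stack C: need g' = 2⊕2 = 0. Options: 22−1→G=1, 22−2→G=0, 22−3→G=3, 22−6→G=0, 22−9→G=1. Hits: 2.

4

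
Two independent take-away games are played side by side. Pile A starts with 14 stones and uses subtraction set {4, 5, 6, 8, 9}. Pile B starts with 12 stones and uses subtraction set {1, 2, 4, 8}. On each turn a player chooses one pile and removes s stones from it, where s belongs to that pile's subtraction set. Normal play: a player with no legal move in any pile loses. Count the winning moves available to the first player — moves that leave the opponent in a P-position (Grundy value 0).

Pile A, S = {4, 5, 6, 8, 9}:
G(0) = 0
G(1) = mex{} = 0
G(2) = mex{} = 0
G(3) = mex{} = 0
G(4) = mex{0} = 1
G(5) = mex{0,0} = 1
G(6) = mex{0,0,0} = 1
G(7) = mex{0,0,0} = 1
G(8) = mex{1,0,0,0} = 2
G(9) = mex{1,1,0,0,0} = 2
G(10) = mex{1,1,1,0,0} = 2
G(11) = mex{1,1,1,0,0} = 2
G(12) = mex{2,1,1,1,0} = 3
G(13) = mex{2,2,1,1,1} = 0
G(14) = mex{2,2,2,1,1} = 0
G_A(14) = 0.
Pile B, S = {1, 2, 4, 8}:
G(0) = 0
G(1) = mex{0} = 1
G(2) = mex{1,0} = 2
G(3) = mex{2,1} = 0
G(4) = mex{0,2,0} = 1
G(5) = mex{1,0,1} = 2
G(6) = mex{2,1,2} = 0
G(7) = mex{0,2,0} = 1
G(8) = mex{1,0,1,0} = 2
G(9) = mex{2,1,2,1} = 0
G(10) = mex{0,2,0,2} = 1
G(11) = mex{1,0,1,0} = 2
G(12) = mex{2,1,2,1} = 0
G_B(12) = 0.
Combined Grundy value = 0 ⊕ 0 = 0.
A winning move leaves total XOR = 0, i.e. changes one component's Grundy value g to g ⊕ X where X is the current total.
Pile A: target g' = 0⊕0 = 0, but every legal move changes the Grundy value (mex property), so 0 moves.
Pile B: target g' = 0⊕0 = 0, but every legal move changes the Grundy value (mex property), so 0 moves.

0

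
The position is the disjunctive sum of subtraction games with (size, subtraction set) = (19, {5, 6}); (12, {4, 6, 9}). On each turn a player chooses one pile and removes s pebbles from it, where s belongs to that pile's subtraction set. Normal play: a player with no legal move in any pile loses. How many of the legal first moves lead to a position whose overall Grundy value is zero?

1

Pile A, S = {5, 6}:
n :  0  1  2  3  4  5  6  7  8  9 10 11 12 13 14 15 16 17 18 19
G :  0  0  0  0  0  1  1  1  1  1  2  0  0  0  0  0  1  1  1  1
G_A(19) = 1.
Pile B, S = {4, 6, 9}:
G(0) = 0
G(1) = mex{} = 0
G(2) = mex{} = 0
G(3) = mex{} = 0
G(4) = mex{0} = 1
G(5) = mex{0} = 1
G(6) = mex{0,0} = 1
G(7) = mex{0,0} = 1
G(8) = mex{1,0} = 2
G(9) = mex{1,0,0} = 2
G(10) = mex{1,1,0} = 2
G(11) = mex{1,1,0} = 2
G(12) = mex{2,1,0} = 3
G_B(12) = 3.
Combined Grundy value = 1 ⊕ 3 = 2.
A winning move leaves total XOR = 0, i.e. changes one component's Grundy value g to g ⊕ X where X is the current total.
Pile A: need g' = 1⊕2 = 3. Options: 19−5→G=0, 19−6→G=0. Hits: 0.
Pile B: need g' = 3⊕2 = 1. Options: 12−4→G=2, 12−6→G=1, 12−9→G=0. Hits: 1.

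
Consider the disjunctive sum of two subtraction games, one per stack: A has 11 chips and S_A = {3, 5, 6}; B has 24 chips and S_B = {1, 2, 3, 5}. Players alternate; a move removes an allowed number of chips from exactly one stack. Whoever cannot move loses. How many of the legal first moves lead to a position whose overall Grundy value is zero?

0

Stack A, S = {3, 5, 6}:
G(0) = 0
G(1) = mex{} = 0
G(2) = mex{} = 0
G(3) = mex{0} = 1
G(4) = mex{0} = 1
G(5) = mex{0,0} = 1
G(6) = mex{1,0,0} = 2
G(7) = mex{1,0,0} = 2
G(8) = mex{1,1,0} = 2
G(9) = mex{2,1,1} = 0
G(10) = mex{2,1,1} = 0
G(11) = mex{2,2,1} = 0
G_A(11) = 0.
Stack B, S = {1, 2, 3, 5}:
G(0) = 0
G(1) = mex{0} = 1
G(2) = mex{1,0} = 2
G(3) = mex{2,1,0} = 3
G(4) = mex{3,2,1} = 0
G(5) = mex{0,3,2,0} = 1
G(6) = mex{1,0,3,1} = 2
G(7) = mex{2,1,0,2} = 3
G(8) = mex{3,2,1,3} = 0
G(9) = mex{0,3,2,0} = 1
G(10) = mex{1,0,3,1} = 2
G(11) = mex{2,1,0,2} = 3
G(12) = mex{3,2,1,3} = 0
G(13) = mex{0,3,2,0} = 1
G(14) = mex{1,0,3,1} = 2
G(15) = mex{2,1,0,2} = 3
G(16) = mex{3,2,1,3} = 0
G(17) = mex{0,3,2,0} = 1
G(18) = mex{1,0,3,1} = 2
G(19) = mex{2,1,0,2} = 3
G(20) = mex{3,2,1,3} = 0
G(21) = mex{0,3,2,0} = 1
G(22) = mex{1,0,3,1} = 2
G(23) = mex{2,1,0,2} = 3
G(24) = mex{3,2,1,3} = 0
G_B(24) = 0.
Combined Grundy value = 0 ⊕ 0 = 0.
A winning move leaves total XOR = 0, i.e. changes one component's Grundy value g to g ⊕ X where X is the current total.
Stack A: target g' = 0⊕0 = 0, but every legal move changes the Grundy value (mex property), so 0 moves.
Stack B: target g' = 0⊕0 = 0, but every legal move changes the Grundy value (mex property), so 0 moves.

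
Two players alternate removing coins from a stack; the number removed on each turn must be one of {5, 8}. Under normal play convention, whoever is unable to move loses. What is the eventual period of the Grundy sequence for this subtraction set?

13

n :  0  1  2  3  4  5  6  7  8  9 10 11 12 13 14 15 16 17 18 19 20 21 22 23 24 25 26 27
G :  0  0  0  0  0  1  1  1  1  1  2  2  2  0  0  0  0  0  1  1  1  1  1  2  2  2  0  0
G(n+13) = G(n) holds for n = 0,…,7 (a full window of length max(S) = 8), so the sequence is purely periodic with period 13.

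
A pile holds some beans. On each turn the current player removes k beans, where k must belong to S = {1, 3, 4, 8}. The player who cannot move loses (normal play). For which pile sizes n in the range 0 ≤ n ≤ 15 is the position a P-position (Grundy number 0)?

0, 2, 7, 9, 14

G(0) = 0
G(1) = mex{0} = 1
G(2) = mex{1} = 0
G(3) = mex{0,0} = 1
G(4) = mex{1,1,0} = 2
G(5) = mex{2,0,1} = 3
G(6) = mex{3,1,0} = 2
G(7) = mex{2,2,1} = 0
G(8) = mex{0,3,2,0} = 1
G(9) = mex{1,2,3,1} = 0
G(10) = mex{0,0,2,0} = 1
G(11) = mex{1,1,0,1} = 2
G(12) = mex{2,0,1,2} = 3
G(13) = mex{3,1,0,3} = 2
G(14) = mex{2,2,1,2} = 0
G(15) = mex{0,3,2,0} = 1
P-positions are exactly the n with G(n) = 0.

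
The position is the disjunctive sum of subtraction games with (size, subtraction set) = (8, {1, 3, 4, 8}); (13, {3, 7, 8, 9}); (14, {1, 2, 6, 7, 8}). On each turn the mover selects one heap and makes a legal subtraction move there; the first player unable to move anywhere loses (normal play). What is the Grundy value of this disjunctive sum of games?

Heap A, S = {1, 3, 4, 8}:
G(0) = 0
G(1) = mex{0} = 1
G(2) = mex{1} = 0
G(3) = mex{0,0} = 1
G(4) = mex{1,1,0} = 2
G(5) = mex{2,0,1} = 3
G(6) = mex{3,1,0} = 2
G(7) = mex{2,2,1} = 0
G(8) = mex{0,3,2,0} = 1
G_A(8) = 1.
Heap B, S = {3, 7, 8, 9}:
G(0) = 0
G(1) = mex{} = 0
G(2) = mex{} = 0
G(3) = mex{0} = 1
G(4) = mex{0} = 1
G(5) = mex{0} = 1
G(6) = mex{1} = 0
G(7) = mex{1,0} = 2
G(8) = mex{1,0,0} = 2
G(9) = mex{0,0,0,0} = 1
G(10) = mex{2,1,0,0} = 3
G(11) = mex{2,1,1,0} = 3
G(12) = mex{1,1,1,1} = 0
G(13) = mex{3,0,1,1} = 2
G_B(13) = 2.
Heap C, S = {1, 2, 6, 7, 8}:
G(0) = 0
G(1) = mex{0} = 1
G(2) = mex{1,0} = 2
G(3) = mex{2,1} = 0
G(4) = mex{0,2} = 1
G(5) = mex{1,0} = 2
G(6) = mex{2,1,0} = 3
G(7) = mex{3,2,1,0} = 4
G(8) = mex{4,3,2,1,0} = 5
G(9) = mex{5,4,0,2,1} = 3
G(10) = mex{3,5,1,0,2} = 4
G(11) = mex{4,3,2,1,0} = 5
G(12) = mex{5,4,3,2,1} = 0
G(13) = mex{0,5,4,3,2} = 1
G(14) = mex{1,0,5,4,3} = 2
G_C(14) = 2.
Combined Grundy value = 1 ⊕ 2 ⊕ 2 = 1.

1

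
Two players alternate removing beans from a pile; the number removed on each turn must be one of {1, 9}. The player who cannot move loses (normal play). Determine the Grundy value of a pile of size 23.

n :  0  1  2  3  4  5  6  7  8  9 10 11 12 13 14 15 16 17 18 19 20 21 22 23
G :  0  1  0  1  0  1  0  1  0  1  0  1  0  1  0  1  0  1  0  1  0  1  0  1

1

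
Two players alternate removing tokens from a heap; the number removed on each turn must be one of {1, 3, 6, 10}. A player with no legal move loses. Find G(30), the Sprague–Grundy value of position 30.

n :  0  1  2  3  4  5  6  7  8  9 10 11 12 13 14 15 16 17 18 19 20 21 22 23 24 25 26 27 28 29 30
G :  0  1  0  1  0  1  2  3  2  0  1  0  1  0  1  2  3  2  0  1  0  1  0  1  2  3  2  0  1  0  1

1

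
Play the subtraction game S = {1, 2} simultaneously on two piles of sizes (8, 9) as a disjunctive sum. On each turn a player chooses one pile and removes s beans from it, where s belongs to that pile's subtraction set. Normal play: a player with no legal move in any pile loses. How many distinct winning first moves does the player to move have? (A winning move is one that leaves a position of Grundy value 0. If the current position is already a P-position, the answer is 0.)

2

All piles use S = {1, 2}:
G(0) = 0
G(1) = mex{0} = 1
G(2) = mex{1,0} = 2
G(3) = mex{2,1} = 0
G(4) = mex{0,2} = 1
G(5) = mex{1,0} = 2
G(6) = mex{2,1} = 0
G(7) = mex{0,2} = 1
G(8) = mex{1,0} = 2
G(9) = mex{2,1} = 0
Pile A: G(8) = 2.
Pile B: G(9) = 0.
Combined Grundy value = 2 ⊕ 0 = 2.
A winning move leaves total XOR = 0, i.e. changes one component's Grundy value g to g ⊕ X where X is the current total.
Pile A: need g' = 2⊕2 = 0. Options: 8−1→G=1, 8−2→G=0. Hits: 1.
Pile B: need g' = 0⊕2 = 2. Options: 9−1→G=2, 9−2→G=1. Hits: 1.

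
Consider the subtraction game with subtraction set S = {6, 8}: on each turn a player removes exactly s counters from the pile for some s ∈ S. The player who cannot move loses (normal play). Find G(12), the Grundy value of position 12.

G(0) = 0
G(1) = mex{} = 0
G(2) = mex{} = 0
G(3) = mex{} = 0
G(4) = mex{} = 0
G(5) = mex{} = 0
G(6) = mex{0} = 1
G(7) = mex{0} = 1
G(8) = mex{0,0} = 1
G(9) = mex{0,0} = 1
G(10) = mex{0,0} = 1
G(11) = mex{0,0} = 1
G(12) = mex{1,0} = 2

2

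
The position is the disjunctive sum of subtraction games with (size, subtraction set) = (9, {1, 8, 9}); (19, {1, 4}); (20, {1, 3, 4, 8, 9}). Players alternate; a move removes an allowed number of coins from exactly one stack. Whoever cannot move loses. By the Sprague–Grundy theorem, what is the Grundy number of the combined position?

Stack A, S = {1, 8, 9}:
G(0) = 0
G(1) = mex{0} = 1
G(2) = mex{1} = 0
G(3) = mex{0} = 1
G(4) = mex{1} = 0
G(5) = mex{0} = 1
G(6) = mex{1} = 0
G(7) = mex{0} = 1
G(8) = mex{1,0} = 2
G(9) = mex{2,1,0} = 3
G_A(9) = 3.
Stack B, S = {1, 4}:
G(0) = 0
G(1) = mex{0} = 1
G(2) = mex{1} = 0
G(3) = mex{0} = 1
G(4) = mex{1,0} = 2
G(5) = mex{2,1} = 0
G(6) = mex{0,0} = 1
G(7) = mex{1,1} = 0
G(8) = mex{0,2} = 1
G(9) = mex{1,0} = 2
G(10) = mex{2,1} = 0
G(11) = mex{0,0} = 1
G(12) = mex{1,1} = 0
G(13) = mex{0,2} = 1
G(14) = mex{1,0} = 2
G(15) = mex{2,1} = 0
G(16) = mex{0,0} = 1
G(17) = mex{1,1} = 0
G(18) = mex{0,2} = 1
G(19) = mex{1,0} = 2
G_B(19) = 2.
Stack C, S = {1, 3, 4, 8, 9}:
n :  0  1  2  3  4  5  6  7  8  9 10 11 12 13 14 15 16 17 18 19 20
G :  0  1  0  1  2  3  2  0  1  4  3  2  0  1  0  1  2  3  2  0  1
G_C(20) = 1.
Combined Grundy value = 3 ⊕ 2 ⊕ 1 = 0.

0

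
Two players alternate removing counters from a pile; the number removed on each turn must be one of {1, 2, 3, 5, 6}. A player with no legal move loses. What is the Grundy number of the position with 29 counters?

G(0) = 0
G(1) = mex{0} = 1
G(2) = mex{1,0} = 2
G(3) = mex{2,1,0} = 3
G(4) = mex{3,2,1} = 0
G(5) = mex{0,3,2,0} = 1
G(6) = mex{1,0,3,1,0} = 2
G(7) = mex{2,1,0,2,1} = 3
G(8) = mex{3,2,1,3,2} = 0
G(9) = mex{0,3,2,0,3} = 1
G(10) = mex{1,0,3,1,0} = 2
G(11) = mex{2,1,0,2,1} = 3
G(12) = mex{3,2,1,3,2} = 0
G(13) = mex{0,3,2,0,3} = 1
G(14) = mex{1,0,3,1,0} = 2
G(15) = mex{2,1,0,2,1} = 3
G(16) = mex{3,2,1,3,2} = 0
G(17) = mex{0,3,2,0,3} = 1
G(18) = mex{1,0,3,1,0} = 2
G(19) = mex{2,1,0,2,1} = 3
G(20) = mex{3,2,1,3,2} = 0
G(21) = mex{0,3,2,0,3} = 1
G(22) = mex{1,0,3,1,0} = 2
G(23) = mex{2,1,0,2,1} = 3
G(24) = mex{3,2,1,3,2} = 0
G(25) = mex{0,3,2,0,3} = 1
G(26) = mex{1,0,3,1,0} = 2
G(27) = mex{2,1,0,2,1} = 3
G(28) = mex{3,2,1,3,2} = 0
G(29) = mex{0,3,2,0,3} = 1

1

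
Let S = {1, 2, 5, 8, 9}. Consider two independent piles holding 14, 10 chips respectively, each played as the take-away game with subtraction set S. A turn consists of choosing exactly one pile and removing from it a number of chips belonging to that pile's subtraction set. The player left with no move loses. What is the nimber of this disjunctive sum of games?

All piles use S = {1, 2, 5, 8, 9}:
G(0) = 0
G(1) = mex{0} = 1
G(2) = mex{1,0} = 2
G(3) = mex{2,1} = 0
G(4) = mex{0,2} = 1
G(5) = mex{1,0,0} = 2
G(6) = mex{2,1,1} = 0
G(7) = mex{0,2,2} = 1
G(8) = mex{1,0,0,0} = 2
G(9) = mex{2,1,1,1,0} = 3
G(10) = mex{3,2,2,2,1} = 0
G(11) = mex{0,3,0,0,2} = 1
G(12) = mex{1,0,1,1,0} = 2
G(13) = mex{2,1,2,2,1} = 0
G(14) = mex{0,2,3,0,2} = 1
Pile A: G(14) = 1.
Pile B: G(10) = 0.
Combined Grundy value = 1 ⊕ 0 = 1.

1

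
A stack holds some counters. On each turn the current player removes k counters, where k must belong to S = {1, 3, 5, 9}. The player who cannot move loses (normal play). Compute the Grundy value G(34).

G(0) = 0
G(1) = mex{0} = 1
G(2) = mex{1} = 0
G(3) = mex{0,0} = 1
G(4) = mex{1,1} = 0
G(5) = mex{0,0,0} = 1
G(6) = mex{1,1,1} = 0
G(7) = mex{0,0,0} = 1
G(8) = mex{1,1,1} = 0
G(9) = mex{0,0,0,0} = 1
G(10) = mex{1,1,1,1} = 0
G(11) = mex{0,0,0,0} = 1
G(12) = mex{1,1,1,1} = 0
G(13) = mex{0,0,0,0} = 1
G(14) = mex{1,1,1,1} = 0
G(15) = mex{0,0,0,0} = 1
G(16) = mex{1,1,1,1} = 0
G(17) = mex{0,0,0,0} = 1
G(18) = mex{1,1,1,1} = 0
G(19) = mex{0,0,0,0} = 1
G(20) = mex{1,1,1,1} = 0
G(21) = mex{0,0,0,0} = 1
G(22) = mex{1,1,1,1} = 0
G(23) = mex{0,0,0,0} = 1
G(24) = mex{1,1,1,1} = 0
G(25) = mex{0,0,0,0} = 1
G(26) = mex{1,1,1,1} = 0
G(27) = mex{0,0,0,0} = 1
G(28) = mex{1,1,1,1} = 0
G(29) = mex{0,0,0,0} = 1
G(30) = mex{1,1,1,1} = 0
G(31) = mex{0,0,0,0} = 1
G(32) = mex{1,1,1,1} = 0
G(33) = mex{0,0,0,0} = 1
G(34) = mex{1,1,1,1} = 0

0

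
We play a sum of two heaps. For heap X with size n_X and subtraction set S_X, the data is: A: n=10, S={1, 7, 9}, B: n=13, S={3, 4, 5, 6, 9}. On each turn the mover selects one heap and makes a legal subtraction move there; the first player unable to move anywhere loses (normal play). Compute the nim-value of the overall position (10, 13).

0

Heap A, S = {1, 7, 9}:
G(0) = 0
G(1) = mex{0} = 1
G(2) = mex{1} = 0
G(3) = mex{0} = 1
G(4) = mex{1} = 0
G(5) = mex{0} = 1
G(6) = mex{1} = 0
G(7) = mex{0,0} = 1
G(8) = mex{1,1} = 0
G(9) = mex{0,0,0} = 1
G(10) = mex{1,1,1} = 0
G_A(10) = 0.
Heap B, S = {3, 4, 5, 6, 9}:
G(0) = 0
G(1) = mex{} = 0
G(2) = mex{} = 0
G(3) = mex{0} = 1
G(4) = mex{0,0} = 1
G(5) = mex{0,0,0} = 1
G(6) = mex{1,0,0,0} = 2
G(7) = mex{1,1,0,0} = 2
G(8) = mex{1,1,1,0} = 2
G(9) = mex{2,1,1,1,0} = 3
G(10) = mex{2,2,1,1,0} = 3
G(11) = mex{2,2,2,1,0} = 3
G(12) = mex{3,2,2,2,1} = 0
G(13) = mex{3,3,2,2,1} = 0
G_B(13) = 0.
Combined Grundy value = 0 ⊕ 0 = 0.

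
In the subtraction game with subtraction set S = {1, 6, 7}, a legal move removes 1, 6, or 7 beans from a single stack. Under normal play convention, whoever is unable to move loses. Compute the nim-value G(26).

n :  0  1  2  3  4  5  6  7  8  9 10 11 12 13 14 15 16 17 18 19 20 21 22 23 24 25 26
G :  0  1  0  1  0  1  2  3  2  3  2  3  0  1  0  1  0  1  2  3  2  3  2  3  0  1  0

0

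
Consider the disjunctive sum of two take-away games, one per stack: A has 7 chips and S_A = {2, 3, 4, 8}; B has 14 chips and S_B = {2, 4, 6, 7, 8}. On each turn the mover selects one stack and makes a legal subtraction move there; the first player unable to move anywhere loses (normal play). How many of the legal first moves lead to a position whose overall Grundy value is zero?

Stack A, S = {2, 3, 4, 8}:
n : 0 1 2 3 4 5 6 7
G : 0 0 1 1 2 2 0 0
G_A(7) = 0.
Stack B, S = {2, 4, 6, 7, 8}:
n :  0  1  2  3  4  5  6  7  8  9 10 11 12 13 14
G :  0  0  1  1  2  2  3  3  4  4  0  0  1  1  2
G_B(14) = 2.
Combined Grundy value = 0 ⊕ 2 = 2.
A winning move leaves total XOR = 0, i.e. changes one component's Grundy value g to g ⊕ X where X is the current total.
Stack A: need g' = 0⊕2 = 2. Options: 7−2→G=2, 7−3→G=2, 7−4→G=1. Hits: 2.
Stack B: need g' = 2⊕2 = 0. Options: 14−2→G=1, 14−4→G=0, 14−6→G=4, 14−7→G=3, 14−8→G=3. Hits: 1.

3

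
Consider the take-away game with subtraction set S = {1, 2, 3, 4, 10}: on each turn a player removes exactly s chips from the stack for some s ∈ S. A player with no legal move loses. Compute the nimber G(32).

G(0) = 0
G(1) = mex{0} = 1
G(2) = mex{1,0} = 2
G(3) = mex{2,1,0} = 3
G(4) = mex{3,2,1,0} = 4
G(5) = mex{4,3,2,1} = 0
G(6) = mex{0,4,3,2} = 1
G(7) = mex{1,0,4,3} = 2
G(8) = mex{2,1,0,4} = 3
G(9) = mex{3,2,1,0} = 4
G(10) = mex{4,3,2,1,0} = 5
G(11) = mex{5,4,3,2,1} = 0
G(12) = mex{0,5,4,3,2} = 1
G(13) = mex{1,0,5,4,3} = 2
G(14) = mex{2,1,0,5,4} = 3
G(15) = mex{3,2,1,0,0} = 4
G(16) = mex{4,3,2,1,1} = 0
G(17) = mex{0,4,3,2,2} = 1
G(18) = mex{1,0,4,3,3} = 2
G(19) = mex{2,1,0,4,4} = 3
G(20) = mex{3,2,1,0,5} = 4
G(21) = mex{4,3,2,1,0} = 5
G(22) = mex{5,4,3,2,1} = 0
G(23) = mex{0,5,4,3,2} = 1
G(24) = mex{1,0,5,4,3} = 2
G(25) = mex{2,1,0,5,4} = 3
G(26) = mex{3,2,1,0,0} = 4
G(27) = mex{4,3,2,1,1} = 0
G(28) = mex{0,4,3,2,2} = 1
G(29) = mex{1,0,4,3,3} = 2
G(30) = mex{2,1,0,4,4} = 3
G(31) = mex{3,2,1,0,5} = 4
G(32) = mex{4,3,2,1,0} = 5

5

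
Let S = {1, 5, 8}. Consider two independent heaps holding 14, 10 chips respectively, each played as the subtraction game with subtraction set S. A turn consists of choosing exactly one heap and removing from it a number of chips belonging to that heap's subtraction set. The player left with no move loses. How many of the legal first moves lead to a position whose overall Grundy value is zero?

1

All heaps use S = {1, 5, 8}:
G(0) = 0
G(1) = mex{0} = 1
G(2) = mex{1} = 0
G(3) = mex{0} = 1
G(4) = mex{1} = 0
G(5) = mex{0,0} = 1
G(6) = mex{1,1} = 0
G(7) = mex{0,0} = 1
G(8) = mex{1,1,0} = 2
G(9) = mex{2,0,1} = 3
G(10) = mex{3,1,0} = 2
G(11) = mex{2,0,1} = 3
G(12) = mex{3,1,0} = 2
G(13) = mex{2,2,1} = 0
G(14) = mex{0,3,0} = 1
Heap A: G(14) = 1.
Heap B: G(10) = 2.
Combined Grundy value = 1 ⊕ 2 = 3.
A winning move leaves total XOR = 0, i.e. changes one component's Grundy value g to g ⊕ X where X is the current total.
Heap A: need g' = 1⊕3 = 2. Options: 14−1→G=0, 14−5→G=3, 14−8→G=0. Hits: 0.
Heap B: need g' = 2⊕3 = 1. Options: 10−1→G=3, 10−5→G=1, 10−8→G=0. Hits: 1.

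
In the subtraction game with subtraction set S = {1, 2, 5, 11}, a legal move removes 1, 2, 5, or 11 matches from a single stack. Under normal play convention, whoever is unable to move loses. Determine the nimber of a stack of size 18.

G(0) = 0
G(1) = mex{0} = 1
G(2) = mex{1,0} = 2
G(3) = mex{2,1} = 0
G(4) = mex{0,2} = 1
G(5) = mex{1,0,0} = 2
G(6) = mex{2,1,1} = 0
G(7) = mex{0,2,2} = 1
G(8) = mex{1,0,0} = 2
G(9) = mex{2,1,1} = 0
G(10) = mex{0,2,2} = 1
G(11) = mex{1,0,0,0} = 2
G(12) = mex{2,1,1,1} = 0
G(13) = mex{0,2,2,2} = 1
G(14) = mex{1,0,0,0} = 2
G(15) = mex{2,1,1,1} = 0
G(16) = mex{0,2,2,2} = 1
G(17) = mex{1,0,0,0} = 2
G(18) = mex{2,1,1,1} = 0

0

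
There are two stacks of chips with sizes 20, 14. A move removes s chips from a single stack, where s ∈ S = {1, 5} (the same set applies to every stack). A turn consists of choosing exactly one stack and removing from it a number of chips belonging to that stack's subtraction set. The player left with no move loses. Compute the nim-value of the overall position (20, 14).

All stacks use S = {1, 5}:
G(0) = 0
G(1) = mex{0} = 1
G(2) = mex{1} = 0
G(3) = mex{0} = 1
G(4) = mex{1} = 0
G(5) = mex{0,0} = 1
G(6) = mex{1,1} = 0
G(7) = mex{0,0} = 1
G(8) = mex{1,1} = 0
G(9) = mex{0,0} = 1
G(10) = mex{1,1} = 0
G(11) = mex{0,0} = 1
G(12) = mex{1,1} = 0
G(13) = mex{0,0} = 1
G(14) = mex{1,1} = 0
G(15) = mex{0,0} = 1
G(16) = mex{1,1} = 0
G(17) = mex{0,0} = 1
G(18) = mex{1,1} = 0
G(19) = mex{0,0} = 1
G(20) = mex{1,1} = 0
Stack A: G(20) = 0.
Stack B: G(14) = 0.
Combined Grundy value = 0 ⊕ 0 = 0.

0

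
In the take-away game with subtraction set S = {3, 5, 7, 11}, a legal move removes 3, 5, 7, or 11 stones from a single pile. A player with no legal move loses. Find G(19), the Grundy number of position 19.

n :  0  1  2  3  4  5  6  7  8  9 10 11 12 13 14 15 16 17 18 19
G :  0  0  0  1  1  1  2  2  2  3  0  3  4  1  0  3  0  1  0  1

1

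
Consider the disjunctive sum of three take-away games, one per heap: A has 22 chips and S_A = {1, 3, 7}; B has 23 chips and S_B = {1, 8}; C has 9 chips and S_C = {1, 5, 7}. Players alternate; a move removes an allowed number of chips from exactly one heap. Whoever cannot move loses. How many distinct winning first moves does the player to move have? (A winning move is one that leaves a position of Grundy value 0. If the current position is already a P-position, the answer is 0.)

0

Heap A, S = {1, 3, 7}:
n :  0  1  2  3  4  5  6  7  8  9 10 11 12 13 14 15 16 17 18 19 20 21 22
G :  0  1  0  1  0  1  0  1  0  1  0  1  0  1  0  1  0  1  0  1  0  1  0
G_A(22) = 0.
Heap B, S = {1, 8}:
n :  0  1  2  3  4  5  6  7  8  9 10 11 12 13 14 15 16 17 18 19 20 21 22 23
G :  0  1  0  1  0  1  0  1  2  0  1  0  1  0  1  0  1  2  0  1  0  1  0  1
G_B(23) = 1.
Heap C, S = {1, 5, 7}:
n : 0 1 2 3 4 5 6 7 8 9
G : 0 1 0 1 0 1 0 1 0 1
G_C(9) = 1.
Combined Grundy value = 0 ⊕ 1 ⊕ 1 = 0.
A winning move leaves total XOR = 0, i.e. changes one component's Grundy value g to g ⊕ X where X is the current total.
Heap A: target g' = 0⊕0 = 0, but every legal move changes the Grundy value (mex property), so 0 moves.
Heap B: target g' = 1⊕0 = 1, but every legal move changes the Grundy value (mex property), so 0 moves.
Heap C: target g' = 1⊕0 = 1, but every legal move changes the Grundy value (mex property), so 0 moves.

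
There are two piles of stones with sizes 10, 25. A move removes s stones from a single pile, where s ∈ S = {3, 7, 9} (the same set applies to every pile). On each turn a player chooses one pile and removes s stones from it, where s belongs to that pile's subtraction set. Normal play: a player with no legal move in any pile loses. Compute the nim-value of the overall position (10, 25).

All piles use S = {3, 7, 9}:
G(0) = 0
G(1) = mex{} = 0
G(2) = mex{} = 0
G(3) = mex{0} = 1
G(4) = mex{0} = 1
G(5) = mex{0} = 1
G(6) = mex{1} = 0
G(7) = mex{1,0} = 2
G(8) = mex{1,0} = 2
G(9) = mex{0,0,0} = 1
G(10) = mex{2,1,0} = 3
G(11) = mex{2,1,0} = 3
G(12) = mex{1,1,1} = 0
G(13) = mex{3,0,1} = 2
G(14) = mex{3,2,1} = 0
G(15) = mex{0,2,0} = 1
G(16) = mex{2,1,2} = 0
G(17) = mex{0,3,2} = 1
G(18) = mex{1,3,1} = 0
G(19) = mex{0,0,3} = 1
G(20) = mex{1,2,3} = 0
G(21) = mex{0,0,0} = 1
G(22) = mex{1,1,2} = 0
G(23) = mex{0,0,0} = 1
G(24) = mex{1,1,1} = 0
G(25) = mex{0,0,0} = 1
Pile A: G(10) = 3.
Pile B: G(25) = 1.
Combined Grundy value = 3 ⊕ 1 = 2.

2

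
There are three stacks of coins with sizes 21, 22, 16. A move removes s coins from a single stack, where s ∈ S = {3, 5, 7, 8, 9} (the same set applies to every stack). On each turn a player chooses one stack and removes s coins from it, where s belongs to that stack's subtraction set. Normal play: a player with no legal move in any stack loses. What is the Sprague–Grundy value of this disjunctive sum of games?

1

All stacks use S = {3, 5, 7, 8, 9}:
G(0) = 0
G(1) = mex{} = 0
G(2) = mex{} = 0
G(3) = mex{0} = 1
G(4) = mex{0} = 1
G(5) = mex{0,0} = 1
G(6) = mex{1,0} = 2
G(7) = mex{1,0,0} = 2
G(8) = mex{1,1,0,0} = 2
G(9) = mex{2,1,0,0,0} = 3
G(10) = mex{2,1,1,0,0} = 3
G(11) = mex{2,2,1,1,0} = 3
G(12) = mex{3,2,1,1,1} = 0
G(13) = mex{3,2,2,1,1} = 0
G(14) = mex{3,3,2,2,1} = 0
G(15) = mex{0,3,2,2,2} = 1
G(16) = mex{0,3,3,2,2} = 1
G(17) = mex{0,0,3,3,2} = 1
G(18) = mex{1,0,3,3,3} = 2
G(19) = mex{1,0,0,3,3} = 2
G(20) = mex{1,1,0,0,3} = 2
G(21) = mex{2,1,0,0,0} = 3
G(22) = mex{2,1,1,0,0} = 3
Stack A: G(21) = 3.
Stack B: G(22) = 3.
Stack C: G(16) = 1.
Combined Grundy value = 3 ⊕ 3 ⊕ 1 = 1.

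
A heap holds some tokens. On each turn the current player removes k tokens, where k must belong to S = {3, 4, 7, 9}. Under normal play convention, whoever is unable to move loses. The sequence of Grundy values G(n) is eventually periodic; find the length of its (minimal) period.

12

n :  0  1  2  3  4  5  6  7  8  9 10 11 12 13 14 15 16 17 18 19 20 21 22 23 24 25
G :  0  0  0  1  1  1  2  2  2  3  3  3  0  0  0  1  1  1  2  2  2  3  3  3  0  0
G(n+12) = G(n) holds for n = 0,…,8 (a full window of length max(S) = 9), so the sequence is purely periodic with period 12.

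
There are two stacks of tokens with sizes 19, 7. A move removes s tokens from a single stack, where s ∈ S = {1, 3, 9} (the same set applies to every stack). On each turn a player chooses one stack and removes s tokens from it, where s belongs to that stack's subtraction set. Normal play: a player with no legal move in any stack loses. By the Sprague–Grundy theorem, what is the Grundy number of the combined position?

0

All stacks use S = {1, 3, 9}:
G(0) = 0
G(1) = mex{0} = 1
G(2) = mex{1} = 0
G(3) = mex{0,0} = 1
G(4) = mex{1,1} = 0
G(5) = mex{0,0} = 1
G(6) = mex{1,1} = 0
G(7) = mex{0,0} = 1
G(8) = mex{1,1} = 0
G(9) = mex{0,0,0} = 1
G(10) = mex{1,1,1} = 0
G(11) = mex{0,0,0} = 1
G(12) = mex{1,1,1} = 0
G(13) = mex{0,0,0} = 1
G(14) = mex{1,1,1} = 0
G(15) = mex{0,0,0} = 1
G(16) = mex{1,1,1} = 0
G(17) = mex{0,0,0} = 1
G(18) = mex{1,1,1} = 0
G(19) = mex{0,0,0} = 1
Stack A: G(19) = 1.
Stack B: G(7) = 1.
Combined Grundy value = 1 ⊕ 1 = 0.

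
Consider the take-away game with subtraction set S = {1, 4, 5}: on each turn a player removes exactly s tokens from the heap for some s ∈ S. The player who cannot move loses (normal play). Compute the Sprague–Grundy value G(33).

G(0) = 0
G(1) = mex{0} = 1
G(2) = mex{1} = 0
G(3) = mex{0} = 1
G(4) = mex{1,0} = 2
G(5) = mex{2,1,0} = 3
G(6) = mex{3,0,1} = 2
G(7) = mex{2,1,0} = 3
G(8) = mex{3,2,1} = 0
G(9) = mex{0,3,2} = 1
G(10) = mex{1,2,3} = 0
G(11) = mex{0,3,2} = 1
G(12) = mex{1,0,3} = 2
G(13) = mex{2,1,0} = 3
G(14) = mex{3,0,1} = 2
G(15) = mex{2,1,0} = 3
G(16) = mex{3,2,1} = 0
G(17) = mex{0,3,2} = 1
G(18) = mex{1,2,3} = 0
G(19) = mex{0,3,2} = 1
G(20) = mex{1,0,3} = 2
G(21) = mex{2,1,0} = 3
G(22) = mex{3,0,1} = 2
G(23) = mex{2,1,0} = 3
G(24) = mex{3,2,1} = 0
G(25) = mex{0,3,2} = 1
G(26) = mex{1,2,3} = 0
G(27) = mex{0,3,2} = 1
G(28) = mex{1,0,3} = 2
G(29) = mex{2,1,0} = 3
G(30) = mex{3,0,1} = 2
G(31) = mex{2,1,0} = 3
G(32) = mex{3,2,1} = 0
G(33) = mex{0,3,2} = 1

1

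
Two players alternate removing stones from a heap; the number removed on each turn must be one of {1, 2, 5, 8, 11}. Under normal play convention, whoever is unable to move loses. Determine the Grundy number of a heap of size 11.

n :  0  1  2  3  4  5  6  7  8  9 10 11
G :  0  1  2  0  1  2  0  1  2  0  1  2

2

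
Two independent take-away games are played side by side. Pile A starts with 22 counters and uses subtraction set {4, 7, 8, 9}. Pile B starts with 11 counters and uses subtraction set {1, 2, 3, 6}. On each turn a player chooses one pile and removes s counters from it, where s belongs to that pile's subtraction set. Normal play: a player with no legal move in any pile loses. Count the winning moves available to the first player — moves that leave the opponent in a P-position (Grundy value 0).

Pile A, S = {4, 7, 8, 9}:
G(0) = 0
G(1) = mex{} = 0
G(2) = mex{} = 0
G(3) = mex{} = 0
G(4) = mex{0} = 1
G(5) = mex{0} = 1
G(6) = mex{0} = 1
G(7) = mex{0,0} = 1
G(8) = mex{1,0,0} = 2
G(9) = mex{1,0,0,0} = 2
G(10) = mex{1,0,0,0} = 2
G(11) = mex{1,1,0,0} = 2
G(12) = mex{2,1,1,0} = 3
G(13) = mex{2,1,1,1} = 0
G(14) = mex{2,1,1,1} = 0
G(15) = mex{2,2,1,1} = 0
G(16) = mex{3,2,2,1} = 0
G(17) = mex{0,2,2,2} = 1
G(18) = mex{0,2,2,2} = 1
G(19) = mex{0,3,2,2} = 1
G(20) = mex{0,0,3,2} = 1
G(21) = mex{1,0,0,3} = 2
G(22) = mex{1,0,0,0} = 2
G_A(22) = 2.
Pile B, S = {1, 2, 3, 6}:
n :  0  1  2  3  4  5  6  7  8  9 10 11
G :  0  1  2  3  0  1  2  3  0  1  2  3
G_B(11) = 3.
Combined Grundy value = 2 ⊕ 3 = 1.
A winning move leaves total XOR = 0, i.e. changes one component's Grundy value g to g ⊕ X where X is the current total.
Pile A: need g' = 2⊕1 = 3. Options: 22−4→G=1, 22−7→G=0, 22−8→G=0, 22−9→G=0. Hits: 0.
Pile B: need g' = 3⊕1 = 2. Options: 11−1→G=2, 11−2→G=1, 11−3→G=0, 11−6→G=1. Hits: 1.

1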